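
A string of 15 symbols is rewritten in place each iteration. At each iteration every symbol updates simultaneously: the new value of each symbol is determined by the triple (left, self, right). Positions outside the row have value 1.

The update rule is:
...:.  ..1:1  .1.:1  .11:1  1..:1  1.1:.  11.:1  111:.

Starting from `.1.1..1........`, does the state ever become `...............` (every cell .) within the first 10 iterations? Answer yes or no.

.1.11111......1
.1.1...11....11
.1.11.1111..11.
.1.11.1..11111.
.1.11.1111...1.
.1.11.1..11.11.
.1.11.11111.11.
.1.11.1...1.11.
.1.11.11.11.11.
.1.11.11.11.11.
iteration 10 is .1.11.11.11.11., still not uniform .

no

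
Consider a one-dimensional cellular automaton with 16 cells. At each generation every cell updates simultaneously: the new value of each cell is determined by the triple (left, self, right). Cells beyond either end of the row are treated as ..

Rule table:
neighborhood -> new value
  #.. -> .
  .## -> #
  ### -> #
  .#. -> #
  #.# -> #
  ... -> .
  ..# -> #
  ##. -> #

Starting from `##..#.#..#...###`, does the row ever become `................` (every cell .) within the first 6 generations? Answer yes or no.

##.####.##..####
##########.#####
################
################  (fixed point — unchanged through generation 6)
generation 6 is ################, still not uniform .

no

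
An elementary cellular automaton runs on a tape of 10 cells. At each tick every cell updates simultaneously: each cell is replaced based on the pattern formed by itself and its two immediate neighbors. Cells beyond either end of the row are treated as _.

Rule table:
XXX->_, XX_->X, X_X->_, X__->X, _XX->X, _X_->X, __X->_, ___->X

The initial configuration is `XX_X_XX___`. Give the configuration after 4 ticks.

XX_X_X_X_X

XX_X_XXXXX
XX_X_X___X
XX_X_XXX_X
XX_X_X_X_X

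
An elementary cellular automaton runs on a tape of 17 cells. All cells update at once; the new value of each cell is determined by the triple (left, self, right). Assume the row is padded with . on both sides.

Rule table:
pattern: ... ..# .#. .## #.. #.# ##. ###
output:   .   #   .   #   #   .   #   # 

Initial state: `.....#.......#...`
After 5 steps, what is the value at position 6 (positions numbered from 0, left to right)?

....#.#.....#.#..
...#...#...#...#.
..#.#.#.#.#.#.#.#
.#...............
#.#..............
position 6 holds .

.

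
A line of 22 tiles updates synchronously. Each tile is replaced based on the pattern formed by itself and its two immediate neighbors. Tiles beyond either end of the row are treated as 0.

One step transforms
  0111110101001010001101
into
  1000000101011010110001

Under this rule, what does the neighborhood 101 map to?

0

At position 6 the neighborhood is 101; the next row has 0 there.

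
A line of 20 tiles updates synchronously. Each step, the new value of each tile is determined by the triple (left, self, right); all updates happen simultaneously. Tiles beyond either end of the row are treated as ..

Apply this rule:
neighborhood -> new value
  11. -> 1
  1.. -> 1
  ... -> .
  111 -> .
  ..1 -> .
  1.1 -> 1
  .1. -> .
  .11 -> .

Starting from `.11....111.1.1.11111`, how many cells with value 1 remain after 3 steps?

6

..11.....11.1.1....1
...11.....11.1.1....
....11.....11.1.1...
count of 1: 6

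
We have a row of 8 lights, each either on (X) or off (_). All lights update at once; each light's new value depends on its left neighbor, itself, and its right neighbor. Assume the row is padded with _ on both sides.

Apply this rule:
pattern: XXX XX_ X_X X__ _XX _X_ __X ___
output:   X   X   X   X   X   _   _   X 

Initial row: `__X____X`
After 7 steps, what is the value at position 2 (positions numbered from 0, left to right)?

X

X__XXX__
_X_XXXXX
__XXXXXX
X_XXXXXX
_XXXXXXX
_XXXXXXX  (fixed point — unchanged through step 7)
position 2 holds X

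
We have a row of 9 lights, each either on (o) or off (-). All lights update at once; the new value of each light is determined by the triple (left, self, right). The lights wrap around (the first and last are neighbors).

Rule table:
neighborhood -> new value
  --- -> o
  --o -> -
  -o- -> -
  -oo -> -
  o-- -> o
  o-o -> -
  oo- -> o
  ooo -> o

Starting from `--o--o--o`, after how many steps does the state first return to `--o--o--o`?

3

step 1: o--o--o--
step 2: -o--o--o-
step 3: --o--o--o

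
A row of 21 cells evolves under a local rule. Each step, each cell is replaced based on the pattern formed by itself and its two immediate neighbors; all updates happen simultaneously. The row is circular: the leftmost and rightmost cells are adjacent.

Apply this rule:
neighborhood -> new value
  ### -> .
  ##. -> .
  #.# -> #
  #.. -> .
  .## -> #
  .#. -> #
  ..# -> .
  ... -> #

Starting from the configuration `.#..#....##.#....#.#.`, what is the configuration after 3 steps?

.#..#..##...##.##..##

step 1: .#..#.##.#.##.##.###.
step 2: .#..###.####.##.##...
step 3: .#..#..##...##.##..##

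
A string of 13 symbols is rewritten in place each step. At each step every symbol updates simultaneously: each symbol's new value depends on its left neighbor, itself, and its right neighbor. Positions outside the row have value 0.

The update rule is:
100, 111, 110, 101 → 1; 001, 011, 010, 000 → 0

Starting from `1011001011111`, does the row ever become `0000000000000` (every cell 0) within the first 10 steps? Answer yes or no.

step 1: 0101100101111
step 2: 0010110010111
step 3: 0001011001011
step 4: 0000101100101
step 5: 0000010110010
step 6: 0000001011001
step 7: 0000000101100
step 8: 0000000010110
step 9: 0000000001011
step 10: 0000000000101
step 10 is 0000000000101, still not uniform 0

no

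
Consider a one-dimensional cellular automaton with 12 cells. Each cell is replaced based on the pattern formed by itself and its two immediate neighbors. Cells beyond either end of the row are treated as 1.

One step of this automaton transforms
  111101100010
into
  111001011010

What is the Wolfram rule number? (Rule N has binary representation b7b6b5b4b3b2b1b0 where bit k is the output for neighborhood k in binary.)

157

position 0: 111 → 1  (bit 7 = 1)
position 3: 110 → 0  (bit 6 = 0)
position 4: 101 → 0  (bit 5 = 0)
position 7: 100 → 1  (bit 4 = 1)
position 5: 011 → 1  (bit 3 = 1)
position 10: 010 → 1  (bit 2 = 1)
position 9: 001 → 0  (bit 1 = 0)
position 8: 000 → 1  (bit 0 = 1)
bits b7..b0 = 10011101 = 157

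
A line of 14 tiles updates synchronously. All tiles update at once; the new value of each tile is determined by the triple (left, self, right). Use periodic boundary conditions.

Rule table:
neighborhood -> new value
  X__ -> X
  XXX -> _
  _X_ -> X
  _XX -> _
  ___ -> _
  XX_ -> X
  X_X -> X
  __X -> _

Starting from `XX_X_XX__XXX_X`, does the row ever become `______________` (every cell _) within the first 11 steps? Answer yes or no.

_XXXX_XX___XX_
____XX_XX___XX
X____XX_XX___X
XX____XX_XX___
_XX____XX_XX__
__XX____XX_XX_
___XX____XX_XX
X___XX____XX_X
XX___XX____XX_
_XX___XX____XX
X_XX___XX____X
step 11 is X_XX___XX____X, still not uniform _

no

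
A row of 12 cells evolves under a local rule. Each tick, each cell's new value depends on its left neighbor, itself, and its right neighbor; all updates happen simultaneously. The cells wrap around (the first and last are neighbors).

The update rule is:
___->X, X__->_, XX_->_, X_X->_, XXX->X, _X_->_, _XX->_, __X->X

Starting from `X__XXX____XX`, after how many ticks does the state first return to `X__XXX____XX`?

__X_X__XXX_X
_X____X_X___
X__XXX____XX

3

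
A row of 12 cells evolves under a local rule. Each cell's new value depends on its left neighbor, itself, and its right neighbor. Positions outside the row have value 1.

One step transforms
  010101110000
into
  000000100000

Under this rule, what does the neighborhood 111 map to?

At position 6 the neighborhood is 111; the next row has 1 there.

1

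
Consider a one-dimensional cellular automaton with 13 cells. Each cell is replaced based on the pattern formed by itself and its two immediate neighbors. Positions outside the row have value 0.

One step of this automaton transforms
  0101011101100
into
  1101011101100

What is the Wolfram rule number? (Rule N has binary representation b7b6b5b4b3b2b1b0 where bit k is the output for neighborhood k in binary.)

position 6: 111 → 1  (bit 7 = 1)
position 7: 110 → 1  (bit 6 = 1)
position 2: 101 → 0  (bit 5 = 0)
position 11: 100 → 0  (bit 4 = 0)
position 5: 011 → 1  (bit 3 = 1)
position 1: 010 → 1  (bit 2 = 1)
position 0: 001 → 1  (bit 1 = 1)
position 12: 000 → 0  (bit 0 = 0)
bits b7..b0 = 11001110 = 206

206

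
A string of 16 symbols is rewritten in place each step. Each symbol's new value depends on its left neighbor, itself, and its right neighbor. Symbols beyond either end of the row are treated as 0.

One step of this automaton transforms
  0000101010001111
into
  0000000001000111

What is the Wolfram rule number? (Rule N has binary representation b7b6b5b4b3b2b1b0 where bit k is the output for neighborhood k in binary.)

position 13: 111 → 1  (bit 7 = 1)
position 15: 110 → 1  (bit 6 = 1)
position 5: 101 → 0  (bit 5 = 0)
position 9: 100 → 1  (bit 4 = 1)
position 12: 011 → 0  (bit 3 = 0)
position 4: 010 → 0  (bit 2 = 0)
position 3: 001 → 0  (bit 1 = 0)
position 0: 000 → 0  (bit 0 = 0)
bits b7..b0 = 11010000 = 208

208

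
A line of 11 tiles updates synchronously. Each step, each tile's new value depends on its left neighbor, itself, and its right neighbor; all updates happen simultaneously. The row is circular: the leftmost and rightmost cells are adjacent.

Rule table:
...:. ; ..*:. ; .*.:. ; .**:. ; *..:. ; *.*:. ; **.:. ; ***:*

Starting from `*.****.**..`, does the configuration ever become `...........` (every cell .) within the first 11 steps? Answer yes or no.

yes

step 1: ...**......
step 2: ...........
all cells are . at step 2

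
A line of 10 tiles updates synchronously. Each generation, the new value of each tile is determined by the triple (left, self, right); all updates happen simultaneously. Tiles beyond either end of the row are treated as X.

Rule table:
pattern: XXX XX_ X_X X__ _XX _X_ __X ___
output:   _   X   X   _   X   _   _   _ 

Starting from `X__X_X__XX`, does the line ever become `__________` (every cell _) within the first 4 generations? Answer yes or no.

no

X___X___X_
X________X
X________X  (fixed point — unchanged through generation 4)
generation 4 is X________X, still not uniform _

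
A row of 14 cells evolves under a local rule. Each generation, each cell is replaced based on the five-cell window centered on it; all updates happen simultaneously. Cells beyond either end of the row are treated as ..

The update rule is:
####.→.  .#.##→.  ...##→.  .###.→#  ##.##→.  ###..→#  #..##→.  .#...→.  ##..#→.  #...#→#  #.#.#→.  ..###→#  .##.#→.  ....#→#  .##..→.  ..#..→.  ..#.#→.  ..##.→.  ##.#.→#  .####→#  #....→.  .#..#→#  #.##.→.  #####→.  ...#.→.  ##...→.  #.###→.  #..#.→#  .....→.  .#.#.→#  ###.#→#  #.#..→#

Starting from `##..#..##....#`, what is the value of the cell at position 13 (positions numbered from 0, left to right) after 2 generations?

...#.#.....#..
.#..##...#....
position 13 holds .

.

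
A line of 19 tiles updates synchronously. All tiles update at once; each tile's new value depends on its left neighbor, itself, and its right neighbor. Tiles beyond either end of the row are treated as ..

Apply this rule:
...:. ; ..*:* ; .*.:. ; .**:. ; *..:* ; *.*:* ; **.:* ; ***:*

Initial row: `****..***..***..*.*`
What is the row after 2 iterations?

.*****.****.****.*.
*.*****.****.****.*

*.*****.****.****.*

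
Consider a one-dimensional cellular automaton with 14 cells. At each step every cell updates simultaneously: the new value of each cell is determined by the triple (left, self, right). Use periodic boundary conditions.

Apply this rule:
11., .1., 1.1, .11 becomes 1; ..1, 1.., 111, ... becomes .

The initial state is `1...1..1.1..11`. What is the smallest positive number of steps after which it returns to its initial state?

1...1..111..1.
1...1..1.1..11

2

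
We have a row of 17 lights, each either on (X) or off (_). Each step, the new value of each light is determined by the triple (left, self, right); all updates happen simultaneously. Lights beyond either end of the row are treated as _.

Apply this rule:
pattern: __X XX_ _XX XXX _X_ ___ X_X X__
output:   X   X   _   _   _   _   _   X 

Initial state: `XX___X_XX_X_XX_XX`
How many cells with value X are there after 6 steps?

7

step 1: _XX_X___X____X__X
step 2: X_X__X_X_X__X_XX_
step 3: ___XX_____XX___XX
step 4: __X_XX___X_XX_X_X
step 5: _X___XX_X___X____
step 6: X_X_X_X__X_X_X___
count of X: 7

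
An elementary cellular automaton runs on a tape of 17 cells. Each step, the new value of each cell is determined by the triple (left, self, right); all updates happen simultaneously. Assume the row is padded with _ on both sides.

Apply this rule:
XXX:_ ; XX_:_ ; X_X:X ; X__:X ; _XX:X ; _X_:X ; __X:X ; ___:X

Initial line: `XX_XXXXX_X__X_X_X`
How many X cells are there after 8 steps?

11

X_XX____XXXXXXXXX
XXX_XXXXX________
X__XX____XXXXXXXX
XXXX_XXXXX_______
X___XX____XXXXXXX
XXXXX_XXXXX______
X____XX____XXXXXX
XXXXXX_XXXXX_____
count of X: 11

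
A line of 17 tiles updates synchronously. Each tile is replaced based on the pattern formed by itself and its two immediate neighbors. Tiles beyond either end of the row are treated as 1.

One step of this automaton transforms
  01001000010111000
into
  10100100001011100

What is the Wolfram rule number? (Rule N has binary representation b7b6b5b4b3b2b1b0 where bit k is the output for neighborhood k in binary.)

240

position 12: 111 → 1  (bit 7 = 1)
position 13: 110 → 1  (bit 6 = 1)
position 0: 101 → 1  (bit 5 = 1)
position 2: 100 → 1  (bit 4 = 1)
position 11: 011 → 0  (bit 3 = 0)
position 1: 010 → 0  (bit 2 = 0)
position 3: 001 → 0  (bit 1 = 0)
position 6: 000 → 0  (bit 0 = 0)
bits b7..b0 = 11110000 = 240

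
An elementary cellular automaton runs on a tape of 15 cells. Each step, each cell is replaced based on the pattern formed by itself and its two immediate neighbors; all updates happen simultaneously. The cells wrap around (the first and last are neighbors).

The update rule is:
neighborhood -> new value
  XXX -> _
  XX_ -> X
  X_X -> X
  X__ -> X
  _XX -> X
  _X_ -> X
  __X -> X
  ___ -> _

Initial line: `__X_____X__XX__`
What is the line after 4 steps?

XX______XX_XXXX

_XXX___XXXXXXX_
XX_XX_XX_____XX
_XXXXXXXX___XX_
XX______XX_XXXX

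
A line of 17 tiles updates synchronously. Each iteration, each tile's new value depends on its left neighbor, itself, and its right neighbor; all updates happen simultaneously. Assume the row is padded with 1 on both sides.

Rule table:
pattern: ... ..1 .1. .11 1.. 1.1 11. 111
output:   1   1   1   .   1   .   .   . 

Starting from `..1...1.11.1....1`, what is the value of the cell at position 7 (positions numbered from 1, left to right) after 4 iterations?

.

iteration 1: 1111111....11111.
iteration 2: .......1111......
iteration 3: 1111111....111111
iteration 4: .......1111......
position 7 holds .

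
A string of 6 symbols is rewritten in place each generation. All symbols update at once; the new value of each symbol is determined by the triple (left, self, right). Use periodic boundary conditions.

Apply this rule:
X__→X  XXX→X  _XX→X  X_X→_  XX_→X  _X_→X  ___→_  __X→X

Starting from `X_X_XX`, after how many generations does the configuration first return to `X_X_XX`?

X_X_XX

1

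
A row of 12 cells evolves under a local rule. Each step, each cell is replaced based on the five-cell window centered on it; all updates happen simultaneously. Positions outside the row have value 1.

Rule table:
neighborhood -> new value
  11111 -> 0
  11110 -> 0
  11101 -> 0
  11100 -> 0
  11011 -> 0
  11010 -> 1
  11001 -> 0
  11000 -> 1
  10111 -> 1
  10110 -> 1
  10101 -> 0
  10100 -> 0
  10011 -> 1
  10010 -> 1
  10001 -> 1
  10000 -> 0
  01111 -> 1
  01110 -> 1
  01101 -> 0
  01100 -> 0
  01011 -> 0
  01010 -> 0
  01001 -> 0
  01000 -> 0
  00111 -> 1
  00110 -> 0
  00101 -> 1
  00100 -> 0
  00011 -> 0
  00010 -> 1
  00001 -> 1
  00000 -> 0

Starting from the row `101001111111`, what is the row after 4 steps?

010011100000
100111010010
001110100110
011101001000

011101001000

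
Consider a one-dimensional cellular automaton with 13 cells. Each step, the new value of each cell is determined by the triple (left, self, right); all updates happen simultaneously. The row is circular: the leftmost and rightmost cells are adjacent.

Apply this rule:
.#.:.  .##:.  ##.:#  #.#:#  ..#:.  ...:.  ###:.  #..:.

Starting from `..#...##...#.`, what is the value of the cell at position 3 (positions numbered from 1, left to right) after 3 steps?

.......#.....
.............
.............
position 3 holds .

.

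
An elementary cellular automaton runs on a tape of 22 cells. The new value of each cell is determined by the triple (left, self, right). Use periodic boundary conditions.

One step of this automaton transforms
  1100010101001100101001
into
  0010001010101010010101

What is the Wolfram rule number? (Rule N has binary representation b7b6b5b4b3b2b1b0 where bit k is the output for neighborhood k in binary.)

56

position 0: 111 → 0  (bit 7 = 0)
position 1: 110 → 0  (bit 6 = 0)
position 6: 101 → 1  (bit 5 = 1)
position 2: 100 → 1  (bit 4 = 1)
position 12: 011 → 1  (bit 3 = 1)
position 5: 010 → 0  (bit 2 = 0)
position 4: 001 → 0  (bit 1 = 0)
position 3: 000 → 0  (bit 0 = 0)
bits b7..b0 = 00111000 = 56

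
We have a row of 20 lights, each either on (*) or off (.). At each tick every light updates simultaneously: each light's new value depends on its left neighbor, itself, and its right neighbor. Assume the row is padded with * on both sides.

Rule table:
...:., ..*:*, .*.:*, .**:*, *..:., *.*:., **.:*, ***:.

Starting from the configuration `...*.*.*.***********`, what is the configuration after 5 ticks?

.*.*.*.*.*......***.

tick 1: ..**.*.*.*..........
tick 2: .***.*.*.*.........*
tick 3: .*.*.*.*.*........**
tick 4: .*.*.*.*.*.......**.
tick 5: .*.*.*.*.*......***.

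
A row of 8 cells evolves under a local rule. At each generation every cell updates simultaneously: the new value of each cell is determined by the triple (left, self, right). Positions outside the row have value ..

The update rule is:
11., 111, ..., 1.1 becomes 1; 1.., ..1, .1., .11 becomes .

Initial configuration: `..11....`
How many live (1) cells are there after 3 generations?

1..1.111
....1.11
111..1.1
count of 1: 5

5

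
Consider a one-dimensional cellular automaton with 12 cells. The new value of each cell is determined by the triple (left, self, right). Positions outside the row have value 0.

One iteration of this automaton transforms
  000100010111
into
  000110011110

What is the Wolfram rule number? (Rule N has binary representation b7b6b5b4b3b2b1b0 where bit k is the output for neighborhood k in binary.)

188

position 10: 111 → 1  (bit 7 = 1)
position 11: 110 → 0  (bit 6 = 0)
position 8: 101 → 1  (bit 5 = 1)
position 4: 100 → 1  (bit 4 = 1)
position 9: 011 → 1  (bit 3 = 1)
position 3: 010 → 1  (bit 2 = 1)
position 2: 001 → 0  (bit 1 = 0)
position 0: 000 → 0  (bit 0 = 0)
bits b7..b0 = 10111100 = 188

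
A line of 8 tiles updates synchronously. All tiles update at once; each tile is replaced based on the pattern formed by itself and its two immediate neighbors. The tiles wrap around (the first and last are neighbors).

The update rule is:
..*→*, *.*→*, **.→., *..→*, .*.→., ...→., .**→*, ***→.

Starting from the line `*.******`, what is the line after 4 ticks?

.*.*.***

.**.....
**.*....
*.*.*..*
.*.*.***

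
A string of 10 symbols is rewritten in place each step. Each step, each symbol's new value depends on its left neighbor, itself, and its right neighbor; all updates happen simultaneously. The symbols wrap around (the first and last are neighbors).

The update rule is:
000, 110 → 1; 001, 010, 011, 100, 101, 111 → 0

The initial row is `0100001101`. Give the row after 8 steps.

step 1: 0001100100
step 2: 1100100001
step 3: 0100001100
step 4: 0001100101
step 5: 0100100000
step 6: 0000001111
step 7: 0111100001
step 8: 0000101100

0000101100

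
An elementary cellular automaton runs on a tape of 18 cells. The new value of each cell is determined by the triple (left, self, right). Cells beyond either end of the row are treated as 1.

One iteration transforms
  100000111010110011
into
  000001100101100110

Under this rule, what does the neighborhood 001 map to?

At position 5 the neighborhood is 001; the next row has 1 there.

1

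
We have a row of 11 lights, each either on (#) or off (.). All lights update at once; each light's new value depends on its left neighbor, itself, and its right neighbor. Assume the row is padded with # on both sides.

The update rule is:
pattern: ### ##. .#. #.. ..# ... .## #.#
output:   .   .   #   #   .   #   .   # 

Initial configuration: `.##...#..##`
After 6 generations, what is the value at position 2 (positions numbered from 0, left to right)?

.

#..##.##...
.#...#..##.
####.##...#
....#..##..
###.##...#.
...#..##.##
position 2 holds .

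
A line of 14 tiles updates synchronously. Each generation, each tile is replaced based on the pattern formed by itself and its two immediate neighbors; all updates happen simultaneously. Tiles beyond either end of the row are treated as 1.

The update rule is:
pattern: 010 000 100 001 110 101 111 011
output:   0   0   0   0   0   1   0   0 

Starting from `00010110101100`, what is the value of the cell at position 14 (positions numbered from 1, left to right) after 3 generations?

0

00001001010000
00000000100000
00000000000000
position 14 holds 0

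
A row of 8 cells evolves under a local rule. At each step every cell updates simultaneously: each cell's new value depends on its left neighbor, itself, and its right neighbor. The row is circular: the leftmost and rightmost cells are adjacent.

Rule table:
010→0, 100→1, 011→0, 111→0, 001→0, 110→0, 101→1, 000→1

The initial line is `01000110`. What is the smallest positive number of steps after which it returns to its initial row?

step 1: 00110001
step 2: 10001100
step 3: 01100010
step 4: 00011001
step 5: 11000100
step 6: 00110010
step 7: 10001001
step 8: 01100100
step 9: 00010011
step 10: 11001000
step 11: 00100110
step 12: 10010001
step 13: 01001100
step 14: 00100011
step 15: 10011000
step 16: 01000110

16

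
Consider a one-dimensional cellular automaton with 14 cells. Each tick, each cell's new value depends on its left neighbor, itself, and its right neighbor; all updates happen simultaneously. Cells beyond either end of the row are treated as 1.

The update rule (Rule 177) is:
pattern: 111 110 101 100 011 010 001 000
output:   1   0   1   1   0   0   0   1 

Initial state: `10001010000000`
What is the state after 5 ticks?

01010010010010

tick 1: 01100101111110
tick 2: 10010010111101
tick 3: 01001001011010
tick 4: 10100100100101
tick 5: 01010010010010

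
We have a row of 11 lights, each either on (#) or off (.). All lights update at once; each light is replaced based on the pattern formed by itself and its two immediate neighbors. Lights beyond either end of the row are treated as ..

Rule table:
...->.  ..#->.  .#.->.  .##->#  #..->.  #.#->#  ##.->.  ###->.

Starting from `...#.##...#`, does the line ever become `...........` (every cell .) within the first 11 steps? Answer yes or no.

yes

....##.....
....#......
...........
all cells are . at step 3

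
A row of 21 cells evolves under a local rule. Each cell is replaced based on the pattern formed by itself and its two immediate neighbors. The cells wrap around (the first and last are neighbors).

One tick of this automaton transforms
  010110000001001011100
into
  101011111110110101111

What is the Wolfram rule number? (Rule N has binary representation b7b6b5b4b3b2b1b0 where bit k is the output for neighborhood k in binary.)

position 17: 111 → 1  (bit 7 = 1)
position 4: 110 → 1  (bit 6 = 1)
position 2: 101 → 1  (bit 5 = 1)
position 5: 100 → 1  (bit 4 = 1)
position 3: 011 → 0  (bit 3 = 0)
position 1: 010 → 0  (bit 2 = 0)
position 0: 001 → 1  (bit 1 = 1)
position 6: 000 → 1  (bit 0 = 1)
bits b7..b0 = 11110011 = 243

243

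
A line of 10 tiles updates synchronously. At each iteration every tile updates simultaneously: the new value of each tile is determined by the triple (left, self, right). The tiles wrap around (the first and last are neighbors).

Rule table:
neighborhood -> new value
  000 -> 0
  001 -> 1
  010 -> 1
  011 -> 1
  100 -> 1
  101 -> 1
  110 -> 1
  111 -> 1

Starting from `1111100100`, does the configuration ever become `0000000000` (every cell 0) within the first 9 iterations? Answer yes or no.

iteration 1: 1111111111
iteration 2: 1111111111  (fixed point — unchanged through iteration 9)
iteration 9 is 1111111111, still not uniform 0

no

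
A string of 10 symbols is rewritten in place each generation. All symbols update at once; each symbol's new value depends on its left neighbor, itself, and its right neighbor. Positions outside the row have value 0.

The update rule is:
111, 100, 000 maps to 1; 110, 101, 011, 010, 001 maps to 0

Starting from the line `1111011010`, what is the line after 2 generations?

0001111100

generation 1: 0110000001
generation 2: 0001111100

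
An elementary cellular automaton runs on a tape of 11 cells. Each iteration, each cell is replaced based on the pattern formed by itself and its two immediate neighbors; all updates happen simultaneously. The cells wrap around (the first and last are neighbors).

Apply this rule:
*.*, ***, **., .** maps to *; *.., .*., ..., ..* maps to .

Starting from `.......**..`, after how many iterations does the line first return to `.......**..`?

1

.......**..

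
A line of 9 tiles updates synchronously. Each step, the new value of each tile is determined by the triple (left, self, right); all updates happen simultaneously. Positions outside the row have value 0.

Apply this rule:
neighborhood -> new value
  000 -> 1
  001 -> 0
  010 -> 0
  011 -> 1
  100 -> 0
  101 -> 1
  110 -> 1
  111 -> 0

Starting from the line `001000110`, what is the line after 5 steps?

100010110
001001110
100001010
001100100
101100001

101100001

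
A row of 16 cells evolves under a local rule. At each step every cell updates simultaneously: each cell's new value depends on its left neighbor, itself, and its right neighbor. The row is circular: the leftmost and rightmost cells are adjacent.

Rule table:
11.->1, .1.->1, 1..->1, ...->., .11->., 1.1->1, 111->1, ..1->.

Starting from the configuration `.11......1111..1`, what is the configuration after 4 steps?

1.11.11......111

1.11......1111.1
11.11......1111.
.11.11......1111
1.11.11......111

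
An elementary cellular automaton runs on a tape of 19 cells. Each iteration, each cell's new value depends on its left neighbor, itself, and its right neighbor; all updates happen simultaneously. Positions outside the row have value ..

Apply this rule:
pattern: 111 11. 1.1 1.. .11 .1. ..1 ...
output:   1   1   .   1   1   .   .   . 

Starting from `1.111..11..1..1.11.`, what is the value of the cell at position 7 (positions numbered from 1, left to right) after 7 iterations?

..1111.111..1...111
..1111.1111..1..111
..1111.11111..1.111
..1111.111111...111
..1111.1111111..111
..1111.11111111.111
..1111.11111111.111
position 7 holds .

.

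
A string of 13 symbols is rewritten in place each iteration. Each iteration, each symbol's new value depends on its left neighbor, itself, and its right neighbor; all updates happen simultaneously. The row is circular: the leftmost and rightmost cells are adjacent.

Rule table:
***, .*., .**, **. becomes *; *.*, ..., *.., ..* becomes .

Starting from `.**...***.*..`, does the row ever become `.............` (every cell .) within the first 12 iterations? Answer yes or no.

no

.**...***.*..  (fixed point — unchanged through iteration 12)
iteration 12 is .**...***.*.., still not uniform .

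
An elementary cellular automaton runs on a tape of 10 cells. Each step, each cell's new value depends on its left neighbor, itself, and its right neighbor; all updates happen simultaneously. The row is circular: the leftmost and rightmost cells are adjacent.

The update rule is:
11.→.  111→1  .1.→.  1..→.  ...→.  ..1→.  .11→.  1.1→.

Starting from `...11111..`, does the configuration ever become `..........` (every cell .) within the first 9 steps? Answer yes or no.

....111...
.....1....
..........
all cells are . at step 3

yes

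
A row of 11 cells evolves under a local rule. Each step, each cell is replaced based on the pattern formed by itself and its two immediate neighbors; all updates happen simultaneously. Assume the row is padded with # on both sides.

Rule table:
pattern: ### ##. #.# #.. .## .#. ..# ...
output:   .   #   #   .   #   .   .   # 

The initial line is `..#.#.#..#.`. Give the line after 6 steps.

..#..##...#

...#.#....#
.#..#..##.#
#......####
#.####.#...
###..##..#.
..#..##...#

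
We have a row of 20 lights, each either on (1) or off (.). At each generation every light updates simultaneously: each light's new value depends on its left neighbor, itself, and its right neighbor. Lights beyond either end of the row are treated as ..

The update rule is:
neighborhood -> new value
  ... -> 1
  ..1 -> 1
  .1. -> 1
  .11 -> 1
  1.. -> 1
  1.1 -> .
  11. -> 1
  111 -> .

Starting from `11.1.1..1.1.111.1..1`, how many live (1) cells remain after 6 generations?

generation 1: 11.1.1111.1.1.1.1111
generation 2: 11.1.1..1.1.1.1.1..1
generation 3: 11.1.1111.1.1.1.1111  (repeats generation 1; period 2)
generation 6: 11.1.1..1.1.1.1.1..1
count of 1: 10

10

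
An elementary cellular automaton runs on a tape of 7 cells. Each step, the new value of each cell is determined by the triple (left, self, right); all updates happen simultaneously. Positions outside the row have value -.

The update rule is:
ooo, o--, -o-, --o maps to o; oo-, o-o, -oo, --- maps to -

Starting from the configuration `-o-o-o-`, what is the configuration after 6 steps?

---o---

oo-o-oo
---o---
--ooo--
-o-o-o-  (repeats step 0; period 4)
step 6: ---o---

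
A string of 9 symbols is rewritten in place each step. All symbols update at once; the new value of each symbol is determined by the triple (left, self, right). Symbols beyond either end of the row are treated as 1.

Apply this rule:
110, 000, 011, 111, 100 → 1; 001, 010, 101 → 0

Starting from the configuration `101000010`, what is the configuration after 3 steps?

110111110

step 1: 100111000
step 2: 110111110
step 3: 110111110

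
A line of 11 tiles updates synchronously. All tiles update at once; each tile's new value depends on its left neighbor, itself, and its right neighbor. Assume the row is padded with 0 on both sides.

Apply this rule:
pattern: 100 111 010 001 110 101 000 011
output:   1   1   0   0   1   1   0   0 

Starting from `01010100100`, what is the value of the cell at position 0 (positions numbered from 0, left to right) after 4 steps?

0

00101010010
00010101001
00001010100
00000101010
position 0 holds 0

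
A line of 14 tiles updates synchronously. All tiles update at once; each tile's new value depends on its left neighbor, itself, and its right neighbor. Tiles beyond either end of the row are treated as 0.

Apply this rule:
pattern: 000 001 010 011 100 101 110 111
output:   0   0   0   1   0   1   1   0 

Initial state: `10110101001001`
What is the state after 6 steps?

00001100000000

01111010000000
01001100000000
00001100000000
00001100000000  (fixed point — unchanged through step 6)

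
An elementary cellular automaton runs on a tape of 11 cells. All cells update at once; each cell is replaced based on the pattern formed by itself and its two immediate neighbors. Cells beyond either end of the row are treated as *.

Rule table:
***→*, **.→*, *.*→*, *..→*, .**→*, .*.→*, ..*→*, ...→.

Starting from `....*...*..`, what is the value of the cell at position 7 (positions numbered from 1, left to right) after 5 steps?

*

*..***.****
***********
***********  (fixed point — unchanged through step 5)
position 7 holds *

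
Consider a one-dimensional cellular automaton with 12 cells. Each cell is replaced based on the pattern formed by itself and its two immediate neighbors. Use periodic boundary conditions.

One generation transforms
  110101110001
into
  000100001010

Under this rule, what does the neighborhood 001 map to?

1

At position 10 the neighborhood is 001; the next row has 1 there.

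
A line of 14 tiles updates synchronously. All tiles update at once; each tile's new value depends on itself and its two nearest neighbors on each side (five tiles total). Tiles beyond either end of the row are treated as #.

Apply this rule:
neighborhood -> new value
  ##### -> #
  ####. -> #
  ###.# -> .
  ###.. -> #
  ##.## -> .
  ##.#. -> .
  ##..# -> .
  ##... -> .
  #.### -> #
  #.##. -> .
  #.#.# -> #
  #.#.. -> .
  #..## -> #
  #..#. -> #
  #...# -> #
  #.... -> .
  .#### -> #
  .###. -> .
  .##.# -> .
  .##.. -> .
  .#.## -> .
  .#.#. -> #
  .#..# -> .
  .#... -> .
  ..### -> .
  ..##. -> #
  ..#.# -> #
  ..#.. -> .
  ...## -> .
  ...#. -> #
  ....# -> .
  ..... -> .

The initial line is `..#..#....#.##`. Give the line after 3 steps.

.##.....#..#.#

.#..#....##.##
...#.....#..##
.##.....#..#.#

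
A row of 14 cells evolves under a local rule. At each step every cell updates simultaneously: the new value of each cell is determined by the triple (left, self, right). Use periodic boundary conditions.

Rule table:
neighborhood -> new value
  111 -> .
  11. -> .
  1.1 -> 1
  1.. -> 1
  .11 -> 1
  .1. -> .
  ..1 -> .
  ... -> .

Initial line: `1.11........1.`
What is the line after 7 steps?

....1.1.1.1...

.11.1........1
11.1.1........
1.1.1.1.......
.1.1.1.1......
..1.1.1.1.....
...1.1.1.1....
....1.1.1.1...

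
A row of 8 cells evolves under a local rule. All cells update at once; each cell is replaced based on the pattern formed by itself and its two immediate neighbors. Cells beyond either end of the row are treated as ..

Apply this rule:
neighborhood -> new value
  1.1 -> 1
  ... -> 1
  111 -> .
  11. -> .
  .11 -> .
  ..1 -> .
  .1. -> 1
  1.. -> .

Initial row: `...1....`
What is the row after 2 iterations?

11.1.111
..111...

..111...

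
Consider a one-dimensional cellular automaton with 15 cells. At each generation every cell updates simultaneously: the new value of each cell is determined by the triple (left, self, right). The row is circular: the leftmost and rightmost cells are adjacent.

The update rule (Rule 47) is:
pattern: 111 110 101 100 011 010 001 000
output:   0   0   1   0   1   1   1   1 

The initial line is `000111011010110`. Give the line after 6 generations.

000110001100110

generation 1: 111100110111100
generation 2: 100001101100001
generation 3: 001111011001111
generation 4: 011000110011000
generation 5: 110011100110011
generation 6: 000110001100110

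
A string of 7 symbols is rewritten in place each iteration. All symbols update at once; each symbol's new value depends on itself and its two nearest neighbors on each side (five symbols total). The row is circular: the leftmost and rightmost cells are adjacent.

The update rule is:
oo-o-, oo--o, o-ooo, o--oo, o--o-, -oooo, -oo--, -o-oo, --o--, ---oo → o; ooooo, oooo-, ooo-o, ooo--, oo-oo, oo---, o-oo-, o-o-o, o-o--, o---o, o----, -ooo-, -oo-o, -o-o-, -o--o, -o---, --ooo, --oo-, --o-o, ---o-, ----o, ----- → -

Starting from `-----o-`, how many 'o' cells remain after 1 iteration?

1

iteration 1: -----o-
count of o: 1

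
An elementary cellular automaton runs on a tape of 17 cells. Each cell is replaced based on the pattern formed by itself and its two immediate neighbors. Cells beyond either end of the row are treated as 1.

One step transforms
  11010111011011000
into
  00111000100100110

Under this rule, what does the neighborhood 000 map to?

At position 15 the neighborhood is 000; the next row has 1 there.

1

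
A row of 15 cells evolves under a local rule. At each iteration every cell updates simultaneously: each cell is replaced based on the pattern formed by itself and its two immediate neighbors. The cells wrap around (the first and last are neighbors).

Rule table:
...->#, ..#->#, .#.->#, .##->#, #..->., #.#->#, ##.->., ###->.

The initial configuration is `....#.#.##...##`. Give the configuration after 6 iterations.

#...##........#

.########..###.
##........##...
#..########..##
..##........##.
###..########..
#...##........#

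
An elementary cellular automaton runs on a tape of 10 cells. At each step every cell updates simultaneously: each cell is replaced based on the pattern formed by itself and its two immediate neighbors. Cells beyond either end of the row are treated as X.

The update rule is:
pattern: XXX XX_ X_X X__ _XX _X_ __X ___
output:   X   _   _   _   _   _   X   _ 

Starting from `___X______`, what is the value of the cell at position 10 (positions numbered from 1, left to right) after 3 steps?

_

__X______X
_X______X_
_______X__
position 10 holds _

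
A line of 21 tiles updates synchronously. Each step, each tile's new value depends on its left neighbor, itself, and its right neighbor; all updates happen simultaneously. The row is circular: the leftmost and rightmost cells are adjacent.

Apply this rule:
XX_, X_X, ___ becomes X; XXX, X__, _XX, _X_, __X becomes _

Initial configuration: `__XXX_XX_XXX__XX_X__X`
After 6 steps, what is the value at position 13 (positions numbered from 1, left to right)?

_

____XX_XX__X___XX____
XXX__XX_X____X__X_XXX
__X___XX__XX_____X___
X___X__X___X_XXX___XX
X_X______X__X__X_X___
_X__XXXX________X__X_
position 13 holds _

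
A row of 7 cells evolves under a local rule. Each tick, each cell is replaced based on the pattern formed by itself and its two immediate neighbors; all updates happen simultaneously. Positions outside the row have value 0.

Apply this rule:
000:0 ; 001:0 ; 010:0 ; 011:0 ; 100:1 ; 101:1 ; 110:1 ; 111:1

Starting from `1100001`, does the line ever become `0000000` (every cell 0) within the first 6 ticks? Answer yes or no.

no

0110000
0011000
0001100
0000110
0000011
0000001
tick 6 is 0000001, still not uniform 0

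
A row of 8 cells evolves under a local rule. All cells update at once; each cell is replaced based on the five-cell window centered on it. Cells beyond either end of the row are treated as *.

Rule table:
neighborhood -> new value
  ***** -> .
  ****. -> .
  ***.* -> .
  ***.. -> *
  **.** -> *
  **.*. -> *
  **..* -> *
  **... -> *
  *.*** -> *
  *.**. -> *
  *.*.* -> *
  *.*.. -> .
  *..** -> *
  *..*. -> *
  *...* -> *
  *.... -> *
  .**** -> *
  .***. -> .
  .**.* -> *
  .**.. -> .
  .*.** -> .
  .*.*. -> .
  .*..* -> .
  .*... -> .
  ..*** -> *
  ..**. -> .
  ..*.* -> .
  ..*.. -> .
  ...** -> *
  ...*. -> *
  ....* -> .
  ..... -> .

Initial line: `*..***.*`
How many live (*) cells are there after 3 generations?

5

generation 1: ****..**
generation 2: ...*****
generation 3: *****...
count of *: 5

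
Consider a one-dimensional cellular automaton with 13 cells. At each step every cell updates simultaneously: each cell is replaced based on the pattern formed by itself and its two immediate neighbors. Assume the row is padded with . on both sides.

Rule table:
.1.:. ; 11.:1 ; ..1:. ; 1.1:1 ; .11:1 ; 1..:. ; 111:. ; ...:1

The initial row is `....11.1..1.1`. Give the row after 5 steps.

111.111....1.
1.111.1.11...
.11.11.111.11
.1111111.1111
.1.....111..1

.1.....111..1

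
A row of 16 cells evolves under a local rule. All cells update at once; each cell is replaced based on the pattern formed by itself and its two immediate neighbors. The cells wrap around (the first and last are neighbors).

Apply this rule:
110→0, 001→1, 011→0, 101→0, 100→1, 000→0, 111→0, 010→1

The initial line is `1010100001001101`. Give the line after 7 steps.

0000000001000001

step 1: 0010110011110000
step 2: 0110001100001000
step 3: 1001010010011100
step 4: 1111011111100011
step 5: 0000000000010100
step 6: 0000000000110110
step 7: 0000000001000001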